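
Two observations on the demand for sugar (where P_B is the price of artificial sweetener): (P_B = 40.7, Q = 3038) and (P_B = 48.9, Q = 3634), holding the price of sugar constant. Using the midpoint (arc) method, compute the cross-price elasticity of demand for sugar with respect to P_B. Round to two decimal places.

ΔQ_A = 3634 − 3038 = 596; ΔP_B = 48.9 − 40.7 = 8.2.
Midpoints: Q̄_A = 3336.0, P̄_B = 44.80.
ε = (ΔQ_A/Q̄_A)/(ΔP_B/P̄_B) = (596/3336.0)/(8.2/44.80) ≈ 0.98.
ε > 0: sugar and artificial sweetener are substitutes.

0.98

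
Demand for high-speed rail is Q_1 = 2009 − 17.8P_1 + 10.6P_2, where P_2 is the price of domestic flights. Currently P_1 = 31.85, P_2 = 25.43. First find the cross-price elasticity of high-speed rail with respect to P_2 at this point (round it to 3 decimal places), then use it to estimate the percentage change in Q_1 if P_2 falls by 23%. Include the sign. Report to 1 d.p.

At P_1 = 31.85, P_2 = 25.43: Q_1 = 1711.628.
∂Q_1/∂P_2 = 10.6.
ε = (∂Q_1/∂P_2)(P_2/Q_1) = 10.6000 × 25.43/1711.628 ≈ 0.157.
%ΔQ_1 ≈ ε × %ΔP_2 = 0.157 × (-23%) = -3.6%.

-3.6%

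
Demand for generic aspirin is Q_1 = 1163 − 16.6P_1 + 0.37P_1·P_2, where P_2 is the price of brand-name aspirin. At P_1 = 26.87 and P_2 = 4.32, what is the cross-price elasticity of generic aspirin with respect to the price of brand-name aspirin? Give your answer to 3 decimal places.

0.057

At P_1 = 26.87 and P_2 = 4.32: Q_1 = 759.907.
∂Q_1/∂P_2 = 0.37P_1 = 0.37(26.87) = 9.9419.
ε = (∂Q_1/∂P_2)(P_2/Q_1) = 9.9419 × (4.32/759.907) ≈ 0.057.
ε > 0: substitutes.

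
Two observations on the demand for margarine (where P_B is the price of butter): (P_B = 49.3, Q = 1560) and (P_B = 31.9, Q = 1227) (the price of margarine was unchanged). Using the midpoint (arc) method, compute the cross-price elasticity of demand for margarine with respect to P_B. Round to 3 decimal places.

0.558

ΔQ_A = 1227 − 1560 = -333; ΔP_B = 31.9 − 49.3 = -17.4.
Midpoints: Q̄_A = 1393.5, P̄_B = 40.60.
ε = (ΔQ_A/Q̄_A)/(ΔP_B/P̄_B) = (-333/1393.5)/(-17.4/40.60) ≈ 0.558.
ε > 0: margarine and butter are substitutes.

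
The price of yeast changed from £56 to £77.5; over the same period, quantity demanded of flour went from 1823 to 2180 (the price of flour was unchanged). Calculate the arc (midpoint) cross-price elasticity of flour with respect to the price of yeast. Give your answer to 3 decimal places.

ΔQ_A = 2180 − 1823 = 357; ΔP_B = 77.5 − 56 = 21.5.
Midpoints: Q̄_A = 2001.5, P̄_B = 66.75.
ε = (ΔQ_A/Q̄_A)/(ΔP_B/P̄_B) = (357/2001.5)/(21.5/66.75) ≈ 0.554.

0.554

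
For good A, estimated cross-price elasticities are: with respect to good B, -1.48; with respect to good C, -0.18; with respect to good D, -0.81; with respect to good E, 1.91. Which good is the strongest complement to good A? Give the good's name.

Complements have ε < 0. The most negative value is -1.48 (good B).

good B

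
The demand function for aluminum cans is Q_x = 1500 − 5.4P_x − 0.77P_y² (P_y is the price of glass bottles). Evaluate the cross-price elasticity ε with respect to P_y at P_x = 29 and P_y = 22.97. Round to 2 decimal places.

-0.87

At P_x = 29 and P_y = 22.97: Q_x = 937.132.
∂Q_x/∂P_y = -1.54P_y = -1.54(22.97) = -35.3738.
ε = (∂Q_x/∂P_y)(P_y/Q_x) = -35.3738 × (22.97/937.132) ≈ -0.87.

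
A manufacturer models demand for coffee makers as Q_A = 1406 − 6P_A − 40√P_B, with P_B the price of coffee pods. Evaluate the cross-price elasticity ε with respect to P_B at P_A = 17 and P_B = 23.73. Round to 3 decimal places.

-0.088

At P_A = 17 and P_B = 23.73: Q_A = 1109.146.
∂Q_A/∂P_B = -40/(2√P_B) = -40/(2√23.73) = -4.1056.
ε = (∂Q_A/∂P_B)(P_B/Q_A) = -4.1056 × (23.73/1109.146) ≈ -0.088.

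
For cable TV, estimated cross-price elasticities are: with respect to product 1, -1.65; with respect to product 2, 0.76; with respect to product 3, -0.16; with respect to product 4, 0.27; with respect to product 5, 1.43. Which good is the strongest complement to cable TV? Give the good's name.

Complements have ε < 0. The most negative value is -1.65 (product 1).

product 1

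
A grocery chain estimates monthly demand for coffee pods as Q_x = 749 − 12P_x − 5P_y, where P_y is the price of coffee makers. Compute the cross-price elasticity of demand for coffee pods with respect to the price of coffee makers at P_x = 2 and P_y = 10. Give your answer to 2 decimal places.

At P_x = 2 and P_y = 10: Q_x = 675.
∂Q_x/∂P_y = -5.
ε = (∂Q_x/∂P_y)(P_y/Q_x) = -5 × (10/675) ≈ -0.07.
Since ε < 0, coffee pods and coffee makers are complements.

-0.07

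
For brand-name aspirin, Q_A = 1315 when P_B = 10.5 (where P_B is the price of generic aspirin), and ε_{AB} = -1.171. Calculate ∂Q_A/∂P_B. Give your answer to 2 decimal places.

ε = (∂Q_A/∂P_B)·(P_B/Q_A) ⇒ ∂Q_A/∂P_B = ε·Q_A/P_B = -1.171 × 1315/10.5 ≈ -146.65.

-146.65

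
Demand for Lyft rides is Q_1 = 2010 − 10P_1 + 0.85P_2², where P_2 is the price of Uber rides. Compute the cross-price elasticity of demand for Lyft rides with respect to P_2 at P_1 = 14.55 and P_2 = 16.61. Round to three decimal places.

At P_1 = 14.55 and P_2 = 16.61: Q_1 = 2099.008.
∂Q_1/∂P_2 = 1.7P_2 = 1.7(16.61) = 28.2370.
ε = (∂Q_1/∂P_2)(P_2/Q_1) = 28.2370 × (16.61/2099.008) ≈ 0.223.
ε > 0: substitutes.

0.223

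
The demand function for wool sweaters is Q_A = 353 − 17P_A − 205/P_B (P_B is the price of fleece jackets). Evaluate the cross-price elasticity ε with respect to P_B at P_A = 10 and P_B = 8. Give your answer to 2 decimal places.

At P_A = 10 and P_B = 8: Q_A = 157.375.
∂Q_A/∂P_B = 205/P_B² = 3.2031.
ε = (∂Q_A/∂P_B)(P_B/Q_A) = 3.2031 × (8/157.375) ≈ 0.16.

0.16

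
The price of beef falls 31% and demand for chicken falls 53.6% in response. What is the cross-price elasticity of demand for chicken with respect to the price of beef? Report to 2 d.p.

ε = (%ΔQ of chicken) / (%ΔP of beef) = (-53.6%) / (-31%) ≈ 1.73.

1.73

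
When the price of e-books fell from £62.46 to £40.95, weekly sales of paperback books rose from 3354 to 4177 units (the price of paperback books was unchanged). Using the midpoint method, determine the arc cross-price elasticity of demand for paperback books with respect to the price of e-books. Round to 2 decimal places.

ΔQ_A = 4177 − 3354 = 823; ΔP_B = 40.95 − 62.46 = -21.51.
Midpoints: Q̄_A = 3765.5, P̄_B = 51.70.
ε = (ΔQ_A/Q̄_A)/(ΔP_B/P̄_B) = (823/3765.5)/(-21.51/51.70) ≈ -0.53.

-0.53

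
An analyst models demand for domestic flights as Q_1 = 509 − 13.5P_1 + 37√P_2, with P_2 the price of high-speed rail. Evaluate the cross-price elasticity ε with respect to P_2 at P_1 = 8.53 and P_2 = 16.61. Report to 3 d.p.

0.138

At P_1 = 8.53 and P_2 = 16.61: Q_1 = 544.640.
∂Q_1/∂P_2 = 37/(2√P_2) = 37/(2√16.61) = 4.5393.
ε = (∂Q_1/∂P_2)(P_2/Q_1) = 4.5393 × (16.61/544.640) ≈ 0.138.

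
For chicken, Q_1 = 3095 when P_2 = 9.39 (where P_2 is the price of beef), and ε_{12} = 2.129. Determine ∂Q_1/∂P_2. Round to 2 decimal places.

701.73

ε = (∂Q_1/∂P_2)·(P_2/Q_1) ⇒ ∂Q_1/∂P_2 = ε·Q_1/P_2 = 2.129 × 3095/9.39 ≈ 701.73.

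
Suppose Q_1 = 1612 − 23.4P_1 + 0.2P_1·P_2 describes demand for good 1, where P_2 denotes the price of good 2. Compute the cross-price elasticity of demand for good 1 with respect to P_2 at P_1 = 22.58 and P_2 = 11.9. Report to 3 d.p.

At P_1 = 22.58 and P_2 = 11.9: Q_1 = 1137.368.
∂Q_1/∂P_2 = 0.2P_1 = 0.2(22.58) = 4.5160.
ε = (∂Q_1/∂P_2)(P_2/Q_1) = 4.5160 × (11.9/1137.368) ≈ 0.047.
ε > 0: substitutes.

0.047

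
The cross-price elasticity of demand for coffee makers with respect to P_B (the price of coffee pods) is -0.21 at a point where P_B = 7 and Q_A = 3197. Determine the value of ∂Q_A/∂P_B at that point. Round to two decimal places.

-95.91

ε = (∂Q_A/∂P_B)·(P_B/Q_A) ⇒ ∂Q_A/∂P_B = ε·Q_A/P_B = -0.21 × 3197/7 ≈ -95.91.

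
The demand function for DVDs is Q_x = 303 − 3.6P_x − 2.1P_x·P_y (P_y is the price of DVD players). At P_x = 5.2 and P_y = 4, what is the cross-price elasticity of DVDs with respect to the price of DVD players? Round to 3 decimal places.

At P_x = 5.2 and P_y = 4: Q_x = 240.6.
∂Q_x/∂P_y = -2.1P_x = -2.1(5.2) = -10.9200.
ε = (∂Q_x/∂P_y)(P_y/Q_x) = -10.9200 × (4/240.6) ≈ -0.182.
ε < 0: complements.

-0.182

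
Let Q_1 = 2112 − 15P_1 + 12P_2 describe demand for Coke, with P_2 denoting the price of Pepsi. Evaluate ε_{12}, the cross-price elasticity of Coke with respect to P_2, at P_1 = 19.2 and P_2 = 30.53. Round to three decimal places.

0.167

At P_1 = 19.2 and P_2 = 30.53: Q_1 = 2190.36.
∂Q_1/∂P_2 = 12.
ε = (∂Q_1/∂P_2)(P_2/Q_1) = 12 × (30.53/2190.36) ≈ 0.167.
Since ε > 0, Coke and Pepsi are substitutes.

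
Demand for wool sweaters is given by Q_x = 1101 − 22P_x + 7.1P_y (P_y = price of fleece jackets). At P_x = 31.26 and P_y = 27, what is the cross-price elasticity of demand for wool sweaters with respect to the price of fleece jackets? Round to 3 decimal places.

0.317

At P_x = 31.26 and P_y = 27: Q_x = 604.98.
∂Q_x/∂P_y = 7.1.
ε = (∂Q_x/∂P_y)(P_y/Q_x) = 7.1 × (27/604.98) ≈ 0.317.
Since ε > 0, wool sweaters and fleece jackets are substitutes.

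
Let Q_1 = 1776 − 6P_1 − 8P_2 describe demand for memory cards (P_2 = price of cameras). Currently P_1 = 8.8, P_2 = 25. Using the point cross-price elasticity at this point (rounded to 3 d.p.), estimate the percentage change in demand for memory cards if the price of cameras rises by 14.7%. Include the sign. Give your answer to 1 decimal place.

-1.9%

At P_1 = 8.8, P_2 = 25: Q_1 = 1523.2.
∂Q_1/∂P_2 = -8.
ε = (∂Q_1/∂P_2)(P_2/Q_1) = -8.0000 × 25/1523.2 ≈ -0.131.
%ΔQ_1 ≈ ε × %ΔP_2 = -0.131 × (14.7%) = -1.9%.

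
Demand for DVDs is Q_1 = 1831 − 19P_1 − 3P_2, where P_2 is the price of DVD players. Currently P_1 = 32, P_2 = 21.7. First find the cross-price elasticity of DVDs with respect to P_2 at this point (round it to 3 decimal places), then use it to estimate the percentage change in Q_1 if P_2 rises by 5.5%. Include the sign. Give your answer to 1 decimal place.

At P_1 = 32, P_2 = 21.7: Q_1 = 1157.9.
∂Q_1/∂P_2 = -3.
ε = (∂Q_1/∂P_2)(P_2/Q_1) = -3.0000 × 21.7/1157.9 ≈ -0.056.
%ΔQ_1 ≈ ε × %ΔP_2 = -0.056 × (5.5%) = -0.3%.

-0.3%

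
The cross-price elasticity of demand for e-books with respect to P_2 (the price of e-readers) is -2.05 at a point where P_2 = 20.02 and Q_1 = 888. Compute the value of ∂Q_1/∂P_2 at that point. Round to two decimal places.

ε = (∂Q_1/∂P_2)·(P_2/Q_1) ⇒ ∂Q_1/∂P_2 = ε·Q_1/P_2 = -2.05 × 888/20.02 ≈ -90.93.

-90.93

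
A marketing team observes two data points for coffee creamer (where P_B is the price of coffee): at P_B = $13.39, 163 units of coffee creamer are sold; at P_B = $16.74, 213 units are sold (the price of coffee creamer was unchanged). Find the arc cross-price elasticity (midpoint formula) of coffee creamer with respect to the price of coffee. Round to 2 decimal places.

ΔQ_A = 213 − 163 = 50; ΔP_B = 16.74 − 13.39 = 3.35.
Midpoints: Q̄_A = 188.0, P̄_B = 15.06.
ε = (ΔQ_A/Q̄_A)/(ΔP_B/P̄_B) = (50/188.0)/(3.35/15.06) ≈ 1.20.
ε > 0: coffee creamer and coffee are substitutes.

1.20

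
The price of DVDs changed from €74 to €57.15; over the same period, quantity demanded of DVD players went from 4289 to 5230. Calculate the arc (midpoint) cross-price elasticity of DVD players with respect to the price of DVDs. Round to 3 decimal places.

ΔQ_A = 5230 − 4289 = 941; ΔP_B = 57.15 − 74 = -16.85.
Midpoints: Q̄_A = 4759.5, P̄_B = 65.58.
ε = (ΔQ_A/Q̄_A)/(ΔP_B/P̄_B) = (941/4759.5)/(-16.85/65.58) ≈ -0.769.

-0.769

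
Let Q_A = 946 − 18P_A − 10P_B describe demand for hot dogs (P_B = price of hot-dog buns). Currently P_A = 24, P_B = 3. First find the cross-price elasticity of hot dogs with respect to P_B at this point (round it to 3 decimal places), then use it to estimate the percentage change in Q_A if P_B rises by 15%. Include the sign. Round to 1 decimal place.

-0.9%

At P_A = 24, P_B = 3: Q_A = 484.
∂Q_A/∂P_B = -10.
ε = (∂Q_A/∂P_B)(P_B/Q_A) = -10.0000 × 3/484 ≈ -0.062.
%ΔQ_A ≈ ε × %ΔP_B = -0.062 × (15%) = -0.9%.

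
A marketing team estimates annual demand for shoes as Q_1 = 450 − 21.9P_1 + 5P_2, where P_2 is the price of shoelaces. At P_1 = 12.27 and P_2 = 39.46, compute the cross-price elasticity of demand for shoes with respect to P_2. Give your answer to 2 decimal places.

0.52

At P_1 = 12.27 and P_2 = 39.46: Q_1 = 378.587.
∂Q_1/∂P_2 = 5.
ε = (∂Q_1/∂P_2)(P_2/Q_1) = 5 × (39.46/378.587) ≈ 0.52.
Since ε > 0, shoes and shoelaces are substitutes.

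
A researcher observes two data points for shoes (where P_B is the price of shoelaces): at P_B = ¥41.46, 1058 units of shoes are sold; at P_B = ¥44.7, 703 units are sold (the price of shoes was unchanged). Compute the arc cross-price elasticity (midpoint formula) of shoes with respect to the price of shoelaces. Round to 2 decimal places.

-5.36

ΔQ_A = 703 − 1058 = -355; ΔP_B = 44.7 − 41.46 = 3.24.
Midpoints: Q̄_A = 880.5, P̄_B = 43.08.
ε = (ΔQ_A/Q̄_A)/(ΔP_B/P̄_B) = (-355/880.5)/(3.24/43.08) ≈ -5.36.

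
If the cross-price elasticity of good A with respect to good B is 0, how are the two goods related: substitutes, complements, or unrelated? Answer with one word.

unrelated

ε = 0: demand for good A does not respond to good B's price; the goods are unrelated.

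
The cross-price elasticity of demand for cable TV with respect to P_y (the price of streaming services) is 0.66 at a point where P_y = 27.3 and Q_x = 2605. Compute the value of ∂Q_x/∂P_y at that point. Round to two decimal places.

62.98

ε = (∂Q_x/∂P_y)·(P_y/Q_x) ⇒ ∂Q_x/∂P_y = ε·Q_x/P_y = 0.66 × 2605/27.3 ≈ 62.98.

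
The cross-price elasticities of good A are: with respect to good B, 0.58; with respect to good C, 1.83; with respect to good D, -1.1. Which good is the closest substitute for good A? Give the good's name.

Substitutes have ε > 0. Among the positive values, 1.83 (good C) is largest.

good C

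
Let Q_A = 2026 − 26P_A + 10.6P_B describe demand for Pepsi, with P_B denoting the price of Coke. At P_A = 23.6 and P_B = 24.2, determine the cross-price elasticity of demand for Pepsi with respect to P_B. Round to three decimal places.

At P_A = 23.6 and P_B = 24.2: Q_A = 1668.92.
∂Q_A/∂P_B = 10.6.
ε = (∂Q_A/∂P_B)(P_B/Q_A) = 10.6 × (24.2/1668.92) ≈ 0.154.

0.154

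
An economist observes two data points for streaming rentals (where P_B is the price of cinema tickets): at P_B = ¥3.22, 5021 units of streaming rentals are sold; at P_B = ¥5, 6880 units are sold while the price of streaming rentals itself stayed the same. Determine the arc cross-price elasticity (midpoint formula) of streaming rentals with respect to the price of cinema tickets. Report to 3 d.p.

0.721

ΔQ_A = 6880 − 5021 = 1859; ΔP_B = 5 − 3.22 = 1.78.
Midpoints: Q̄_A = 5950.5, P̄_B = 4.11.
ε = (ΔQ_A/Q̄_A)/(ΔP_B/P̄_B) = (1859/5950.5)/(1.78/4.11) ≈ 0.721.
ε > 0: streaming rentals and cinema tickets are substitutes.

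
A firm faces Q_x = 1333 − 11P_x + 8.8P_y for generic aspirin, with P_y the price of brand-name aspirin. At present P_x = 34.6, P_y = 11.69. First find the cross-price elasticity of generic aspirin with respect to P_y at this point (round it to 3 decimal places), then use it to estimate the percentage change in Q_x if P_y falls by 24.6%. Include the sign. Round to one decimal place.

At P_x = 34.6, P_y = 11.69: Q_x = 1055.272.
∂Q_x/∂P_y = 8.8.
ε = (∂Q_x/∂P_y)(P_y/Q_x) = 8.8000 × 11.69/1055.272 ≈ 0.097.
%ΔQ_x ≈ ε × %ΔP_y = 0.097 × (-24.6%) = -2.4%.

-2.4%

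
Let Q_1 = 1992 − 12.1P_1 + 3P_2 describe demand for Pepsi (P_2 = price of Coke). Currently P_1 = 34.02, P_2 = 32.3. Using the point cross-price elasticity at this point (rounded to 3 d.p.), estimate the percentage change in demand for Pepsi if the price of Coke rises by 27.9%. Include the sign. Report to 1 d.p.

At P_1 = 34.02, P_2 = 32.3: Q_1 = 1677.258.
∂Q_1/∂P_2 = 3.
ε = (∂Q_1/∂P_2)(P_2/Q_1) = 3.0000 × 32.3/1677.258 ≈ 0.058.
%ΔQ_1 ≈ ε × %ΔP_2 = 0.058 × (27.9%) = 1.6%.

1.6%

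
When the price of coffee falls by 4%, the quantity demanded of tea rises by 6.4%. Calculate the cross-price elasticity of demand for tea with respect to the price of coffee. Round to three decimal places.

-1.600

ε = (%ΔQ of tea) / (%ΔP of coffee) = (6.4%) / (-4%) ≈ -1.600.
Negative cross-price elasticity: complements.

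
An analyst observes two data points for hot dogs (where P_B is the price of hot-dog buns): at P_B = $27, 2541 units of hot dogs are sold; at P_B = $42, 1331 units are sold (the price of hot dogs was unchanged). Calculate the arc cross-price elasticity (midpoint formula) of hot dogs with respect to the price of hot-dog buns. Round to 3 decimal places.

ΔQ_A = 1331 − 2541 = -1210; ΔP_B = 42 − 27 = 15.
Midpoints: Q̄_A = 1936.0, P̄_B = 34.50.
ε = (ΔQ_A/Q̄_A)/(ΔP_B/P̄_B) = (-1210/1936.0)/(15/34.50) ≈ -1.438.
ε < 0: hot dogs and hot-dog buns are complements.

-1.438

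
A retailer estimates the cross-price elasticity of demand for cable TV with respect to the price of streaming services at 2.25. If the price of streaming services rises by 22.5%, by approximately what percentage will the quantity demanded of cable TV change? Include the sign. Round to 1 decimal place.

%ΔQ ≈ ε × %ΔP of streaming services = 2.25 × (22.5%) = 50.6%.
Demand for cable TV rises by about 50.6%.

50.6%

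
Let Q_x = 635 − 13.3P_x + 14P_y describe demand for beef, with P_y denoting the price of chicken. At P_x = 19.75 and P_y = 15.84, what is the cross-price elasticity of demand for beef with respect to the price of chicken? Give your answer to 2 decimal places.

At P_x = 19.75 and P_y = 15.84: Q_x = 594.085.
∂Q_x/∂P_y = 14.
ε = (∂Q_x/∂P_y)(P_y/Q_x) = 14 × (15.84/594.085) ≈ 0.37.

0.37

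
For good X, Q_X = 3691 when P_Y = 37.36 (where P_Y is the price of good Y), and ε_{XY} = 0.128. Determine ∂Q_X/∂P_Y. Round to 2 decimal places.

12.65

ε = (∂Q_X/∂P_Y)·(P_Y/Q_X) ⇒ ∂Q_X/∂P_Y = ε·Q_X/P_Y = 0.128 × 3691/37.36 ≈ 12.65.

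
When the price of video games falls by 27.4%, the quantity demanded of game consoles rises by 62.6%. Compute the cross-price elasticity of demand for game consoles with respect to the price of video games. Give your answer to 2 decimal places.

ε = (%ΔQ of game consoles) / (%ΔP of video games) = (62.6%) / (-27.4%) ≈ -2.28.
Negative cross-price elasticity: complements.

-2.28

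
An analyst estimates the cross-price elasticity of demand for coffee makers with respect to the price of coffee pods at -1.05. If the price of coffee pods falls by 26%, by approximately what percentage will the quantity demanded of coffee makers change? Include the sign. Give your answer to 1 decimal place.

%ΔQ ≈ ε × %ΔP of coffee pods = -1.05 × (-26%) = 27.3%.

27.3%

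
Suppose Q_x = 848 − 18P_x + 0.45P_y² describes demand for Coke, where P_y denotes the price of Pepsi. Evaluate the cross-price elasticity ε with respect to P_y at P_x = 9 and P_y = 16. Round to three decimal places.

At P_x = 9 and P_y = 16: Q_x = 801.2.
∂Q_x/∂P_y = 0.9P_y = 0.9(16) = 14.4000.
ε = (∂Q_x/∂P_y)(P_y/Q_x) = 14.4000 × (16/801.2) ≈ 0.288.
ε > 0: substitutes.

0.288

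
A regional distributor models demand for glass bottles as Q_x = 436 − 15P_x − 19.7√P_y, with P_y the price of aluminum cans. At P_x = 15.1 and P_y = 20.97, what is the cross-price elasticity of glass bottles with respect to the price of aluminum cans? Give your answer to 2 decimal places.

-0.38

At P_x = 15.1 and P_y = 20.97: Q_x = 119.288.
∂Q_x/∂P_y = -19.7/(2√P_y) = -19.7/(2√20.97) = -2.1510.
ε = (∂Q_x/∂P_y)(P_y/Q_x) = -2.1510 × (20.97/119.288) ≈ -0.38.
ε < 0: complements.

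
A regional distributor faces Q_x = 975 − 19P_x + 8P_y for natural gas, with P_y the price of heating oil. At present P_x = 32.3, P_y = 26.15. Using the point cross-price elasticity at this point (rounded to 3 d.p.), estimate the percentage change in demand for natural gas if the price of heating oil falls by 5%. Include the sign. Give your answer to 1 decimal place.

-1.8%

At P_x = 32.3, P_y = 26.15: Q_x = 570.5.
∂Q_x/∂P_y = 8.
ε = (∂Q_x/∂P_y)(P_y/Q_x) = 8.0000 × 26.15/570.5 ≈ 0.367.
%ΔQ_x ≈ ε × %ΔP_y = 0.367 × (-5%) = -1.8%.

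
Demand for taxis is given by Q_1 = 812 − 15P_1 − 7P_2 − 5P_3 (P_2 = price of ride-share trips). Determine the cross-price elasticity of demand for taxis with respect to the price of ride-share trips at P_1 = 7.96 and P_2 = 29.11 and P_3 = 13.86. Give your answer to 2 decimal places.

At P_1 = 7.96 and P_2 = 29.11 and P_3 = 13.86: Q_1 = 419.53.
∂Q_1/∂P_2 = -7.
ε = (∂Q_1/∂P_2)(P_2/Q_1) = -7 × (29.11/419.53) ≈ -0.49.
Since ε < 0, taxis and ride-share trips are complements.

-0.49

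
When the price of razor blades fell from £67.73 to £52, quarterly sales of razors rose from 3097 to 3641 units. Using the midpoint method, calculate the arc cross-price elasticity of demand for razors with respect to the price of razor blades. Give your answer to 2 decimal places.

ΔQ_A = 3641 − 3097 = 544; ΔP_B = 52 − 67.73 = -15.73.
Midpoints: Q̄_A = 3369.0, P̄_B = 59.87.
ε = (ΔQ_A/Q̄_A)/(ΔP_B/P̄_B) = (544/3369.0)/(-15.73/59.87) ≈ -0.61.

-0.61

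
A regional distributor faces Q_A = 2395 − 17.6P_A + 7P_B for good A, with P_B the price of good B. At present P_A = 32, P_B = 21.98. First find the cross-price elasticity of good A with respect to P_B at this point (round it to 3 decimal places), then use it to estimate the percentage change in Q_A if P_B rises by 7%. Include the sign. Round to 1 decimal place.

0.5%

At P_A = 32, P_B = 21.98: Q_A = 1985.66.
∂Q_A/∂P_B = 7.
ε = (∂Q_A/∂P_B)(P_B/Q_A) = 7.0000 × 21.98/1985.66 ≈ 0.077.
%ΔQ_A ≈ ε × %ΔP_B = 0.077 × (7%) = 0.5%.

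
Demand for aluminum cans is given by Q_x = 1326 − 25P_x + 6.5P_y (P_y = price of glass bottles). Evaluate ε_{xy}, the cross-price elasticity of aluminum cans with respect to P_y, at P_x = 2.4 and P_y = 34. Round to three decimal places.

0.149

At P_x = 2.4 and P_y = 34: Q_x = 1487.
∂Q_x/∂P_y = 6.5.
ε = (∂Q_x/∂P_y)(P_y/Q_x) = 6.5 × (34/1487) ≈ 0.149.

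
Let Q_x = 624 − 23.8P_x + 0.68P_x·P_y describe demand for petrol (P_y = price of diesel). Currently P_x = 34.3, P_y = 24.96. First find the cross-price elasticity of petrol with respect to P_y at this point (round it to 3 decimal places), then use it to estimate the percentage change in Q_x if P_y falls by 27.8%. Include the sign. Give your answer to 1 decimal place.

-41.5%

At P_x = 34.3, P_y = 24.96: Q_x = 389.827.
∂Q_x/∂P_y = 0.68P_x = 23.3240.
ε = (∂Q_x/∂P_y)(P_y/Q_x) = 23.3240 × 24.96/389.827 ≈ 1.493.
%ΔQ_x ≈ ε × %ΔP_y = 1.493 × (-27.8%) = -41.5%.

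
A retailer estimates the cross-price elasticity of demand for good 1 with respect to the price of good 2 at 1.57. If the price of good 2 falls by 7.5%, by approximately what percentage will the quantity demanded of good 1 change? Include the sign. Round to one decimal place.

-11.8%

%ΔQ ≈ ε × %ΔP of good 2 = 1.57 × (-7.5%) = -11.8%.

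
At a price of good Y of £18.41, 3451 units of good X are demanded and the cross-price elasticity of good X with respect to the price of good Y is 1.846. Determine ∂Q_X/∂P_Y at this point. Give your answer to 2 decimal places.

346.04

ε = (∂Q_X/∂P_Y)·(P_Y/Q_X) ⇒ ∂Q_X/∂P_Y = ε·Q_X/P_Y = 1.846 × 3451/18.41 ≈ 346.04.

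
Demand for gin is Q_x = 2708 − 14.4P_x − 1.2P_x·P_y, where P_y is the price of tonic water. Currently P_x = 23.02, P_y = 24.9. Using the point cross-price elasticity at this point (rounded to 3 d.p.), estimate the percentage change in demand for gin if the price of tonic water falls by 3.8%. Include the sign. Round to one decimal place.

1.5%

At P_x = 23.02, P_y = 24.9: Q_x = 1688.674.
∂Q_x/∂P_y = -1.2P_x = -27.6240.
ε = (∂Q_x/∂P_y)(P_y/Q_x) = -27.6240 × 24.9/1688.674 ≈ -0.407.
%ΔQ_x ≈ ε × %ΔP_y = -0.407 × (-3.8%) = 1.5%.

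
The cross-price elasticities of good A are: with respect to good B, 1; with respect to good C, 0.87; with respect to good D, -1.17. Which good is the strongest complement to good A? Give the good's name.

Complements have ε < 0. The most negative value is -1.17 (good D).

good D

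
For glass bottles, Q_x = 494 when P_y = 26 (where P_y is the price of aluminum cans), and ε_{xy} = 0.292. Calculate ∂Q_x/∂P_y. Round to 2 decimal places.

5.55

ε = (∂Q_x/∂P_y)·(P_y/Q_x) ⇒ ∂Q_x/∂P_y = ε·Q_x/P_y = 0.292 × 494/26 ≈ 5.55.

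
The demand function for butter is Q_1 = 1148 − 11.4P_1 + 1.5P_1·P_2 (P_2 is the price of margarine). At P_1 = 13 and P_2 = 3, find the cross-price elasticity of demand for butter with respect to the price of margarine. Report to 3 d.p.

0.055

At P_1 = 13 and P_2 = 3: Q_1 = 1058.3.
∂Q_1/∂P_2 = 1.5P_1 = 1.5(13) = 19.5000.
ε = (∂Q_1/∂P_2)(P_2/Q_1) = 19.5000 × (3/1058.3) ≈ 0.055.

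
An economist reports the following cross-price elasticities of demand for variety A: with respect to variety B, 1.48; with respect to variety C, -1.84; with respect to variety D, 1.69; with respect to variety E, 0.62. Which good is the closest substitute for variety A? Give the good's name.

Substitutes have ε > 0. Among the positive values, 1.69 (variety D) is largest.

variety D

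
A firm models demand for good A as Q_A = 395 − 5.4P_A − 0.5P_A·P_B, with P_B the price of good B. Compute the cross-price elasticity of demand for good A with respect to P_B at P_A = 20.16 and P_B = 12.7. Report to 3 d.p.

-0.810

At P_A = 20.16 and P_B = 12.7: Q_A = 158.12.
∂Q_A/∂P_B = -0.5P_A = -0.5(20.16) = -10.0800.
ε = (∂Q_A/∂P_B)(P_B/Q_A) = -10.0800 × (12.7/158.12) ≈ -0.810.
ε < 0: complements.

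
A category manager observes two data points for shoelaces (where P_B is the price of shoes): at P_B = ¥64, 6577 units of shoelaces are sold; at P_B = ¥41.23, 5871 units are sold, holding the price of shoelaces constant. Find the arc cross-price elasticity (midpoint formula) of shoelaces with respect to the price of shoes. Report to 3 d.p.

0.262

ΔQ_A = 5871 − 6577 = -706; ΔP_B = 41.23 − 64 = -22.77.
Midpoints: Q̄_A = 6224.0, P̄_B = 52.61.
ε = (ΔQ_A/Q̄_A)/(ΔP_B/P̄_B) = (-706/6224.0)/(-22.77/52.61) ≈ 0.262.
ε > 0: shoelaces and shoes are substitutes.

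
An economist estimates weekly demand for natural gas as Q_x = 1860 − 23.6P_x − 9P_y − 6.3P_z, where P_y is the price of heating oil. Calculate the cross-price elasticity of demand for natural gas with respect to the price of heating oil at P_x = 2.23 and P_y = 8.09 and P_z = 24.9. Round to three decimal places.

At P_x = 2.23 and P_y = 8.09 and P_z = 24.9: Q_x = 1577.692.
∂Q_x/∂P_y = -9.
ε = (∂Q_x/∂P_y)(P_y/Q_x) = -9 × (8.09/1577.692) ≈ -0.046.

-0.046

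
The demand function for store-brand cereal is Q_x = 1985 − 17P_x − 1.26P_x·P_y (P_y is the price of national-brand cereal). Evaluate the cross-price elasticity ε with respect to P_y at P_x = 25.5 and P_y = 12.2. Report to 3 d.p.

-0.338

At P_x = 25.5 and P_y = 12.2: Q_x = 1159.514.
∂Q_x/∂P_y = -1.26P_x = -1.26(25.5) = -32.1300.
ε = (∂Q_x/∂P_y)(P_y/Q_x) = -32.1300 × (12.2/1159.514) ≈ -0.338.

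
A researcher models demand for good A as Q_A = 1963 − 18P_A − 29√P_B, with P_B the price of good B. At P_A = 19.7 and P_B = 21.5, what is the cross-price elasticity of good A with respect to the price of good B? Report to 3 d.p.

-0.046

At P_A = 19.7 and P_B = 21.5: Q_A = 1473.933.
∂Q_A/∂P_B = -29/(2√P_B) = -29/(2√21.5) = -3.1272.
ε = (∂Q_A/∂P_B)(P_B/Q_A) = -3.1272 × (21.5/1473.933) ≈ -0.046.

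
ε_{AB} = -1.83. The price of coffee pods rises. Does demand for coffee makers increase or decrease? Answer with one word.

decrease

ε < 0 and the price of coffee pods rises, so the quantity of coffee makers moves in the opposite direction: it decreases.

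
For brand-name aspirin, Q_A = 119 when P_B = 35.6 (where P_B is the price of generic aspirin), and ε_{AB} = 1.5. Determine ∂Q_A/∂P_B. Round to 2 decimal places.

ε = (∂Q_A/∂P_B)·(P_B/Q_A) ⇒ ∂Q_A/∂P_B = ε·Q_A/P_B = 1.5 × 119/35.6 ≈ 5.01.

5.01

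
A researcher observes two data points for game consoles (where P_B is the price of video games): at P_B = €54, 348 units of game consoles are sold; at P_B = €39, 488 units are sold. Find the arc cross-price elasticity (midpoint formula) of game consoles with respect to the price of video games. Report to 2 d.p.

-1.04

ΔQ_A = 488 − 348 = 140; ΔP_B = 39 − 54 = -15.
Midpoints: Q̄_A = 418.0, P̄_B = 46.50.
ε = (ΔQ_A/Q̄_A)/(ΔP_B/P̄_B) = (140/418.0)/(-15/46.50) ≈ -1.04.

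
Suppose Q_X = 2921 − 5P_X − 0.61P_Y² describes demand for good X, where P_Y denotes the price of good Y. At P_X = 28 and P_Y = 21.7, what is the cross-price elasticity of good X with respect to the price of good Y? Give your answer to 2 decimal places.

-0.23

At P_X = 28 and P_Y = 21.7: Q_X = 2493.757.
∂Q_X/∂P_Y = -1.22P_Y = -1.22(21.7) = -26.4740.
ε = (∂Q_X/∂P_Y)(P_Y/Q_X) = -26.4740 × (21.7/2493.757) ≈ -0.23.
ε < 0: complements.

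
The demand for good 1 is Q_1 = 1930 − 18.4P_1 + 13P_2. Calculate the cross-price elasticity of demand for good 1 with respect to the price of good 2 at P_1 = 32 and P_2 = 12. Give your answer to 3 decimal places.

0.104

At P_1 = 32 and P_2 = 12: Q_1 = 1497.2.
∂Q_1/∂P_2 = 13.
ε = (∂Q_1/∂P_2)(P_2/Q_1) = 13 × (12/1497.2) ≈ 0.104.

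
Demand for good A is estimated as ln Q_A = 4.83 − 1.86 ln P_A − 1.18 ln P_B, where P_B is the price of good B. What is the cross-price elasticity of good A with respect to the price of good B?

-1.18

In a log-linear (constant-elasticity) demand function, the coefficient on ln P_B is the cross-price elasticity.
ε = -1.18. Negative, so good A and good B are complements.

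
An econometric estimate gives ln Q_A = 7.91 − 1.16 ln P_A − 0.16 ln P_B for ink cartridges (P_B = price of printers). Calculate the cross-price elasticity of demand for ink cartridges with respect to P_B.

-0.16

In a log-linear (constant-elasticity) demand function, the coefficient on ln P_B is the cross-price elasticity.
ε = -0.16. Negative, so ink cartridges and printers are complements.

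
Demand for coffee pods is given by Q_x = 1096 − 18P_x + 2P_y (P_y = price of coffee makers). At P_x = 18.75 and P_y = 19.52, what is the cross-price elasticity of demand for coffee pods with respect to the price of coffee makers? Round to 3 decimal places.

0.049

At P_x = 18.75 and P_y = 19.52: Q_x = 797.54.
∂Q_x/∂P_y = 2.
ε = (∂Q_x/∂P_y)(P_y/Q_x) = 2 × (19.52/797.54) ≈ 0.049.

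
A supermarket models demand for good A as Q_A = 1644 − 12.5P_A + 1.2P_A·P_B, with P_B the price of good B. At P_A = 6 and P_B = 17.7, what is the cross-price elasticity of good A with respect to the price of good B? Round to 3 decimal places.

At P_A = 6 and P_B = 17.7: Q_A = 1696.44.
∂Q_A/∂P_B = 1.2P_A = 1.2(6) = 7.2000.
ε = (∂Q_A/∂P_B)(P_B/Q_A) = 7.2000 × (17.7/1696.44) ≈ 0.075.
ε > 0: substitutes.

0.075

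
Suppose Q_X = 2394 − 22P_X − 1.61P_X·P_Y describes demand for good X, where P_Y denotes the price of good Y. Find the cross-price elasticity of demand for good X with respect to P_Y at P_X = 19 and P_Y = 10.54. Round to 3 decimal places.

-0.195

At P_X = 19 and P_Y = 10.54: Q_X = 1653.581.
∂Q_X/∂P_Y = -1.61P_X = -1.61(19) = -30.5900.
ε = (∂Q_X/∂P_Y)(P_Y/Q_X) = -30.5900 × (10.54/1653.581) ≈ -0.195.
ε < 0: complements.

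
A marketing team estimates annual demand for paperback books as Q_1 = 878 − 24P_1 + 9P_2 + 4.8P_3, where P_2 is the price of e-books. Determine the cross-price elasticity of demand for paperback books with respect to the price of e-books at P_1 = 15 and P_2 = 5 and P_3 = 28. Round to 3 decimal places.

0.065

At P_1 = 15 and P_2 = 5 and P_3 = 28: Q_1 = 697.4.
∂Q_1/∂P_2 = 9.
ε = (∂Q_1/∂P_2)(P_2/Q_1) = 9 × (5/697.4) ≈ 0.065.
Since ε > 0, paperback books and e-books are substitutes.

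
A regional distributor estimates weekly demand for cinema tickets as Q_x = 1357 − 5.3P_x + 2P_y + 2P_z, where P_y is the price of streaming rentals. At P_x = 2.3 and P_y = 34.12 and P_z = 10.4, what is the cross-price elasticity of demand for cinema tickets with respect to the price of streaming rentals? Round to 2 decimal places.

0.05

At P_x = 2.3 and P_y = 34.12 and P_z = 10.4: Q_x = 1433.85.
∂Q_x/∂P_y = 2.
ε = (∂Q_x/∂P_y)(P_y/Q_x) = 2 × (34.12/1433.85) ≈ 0.05.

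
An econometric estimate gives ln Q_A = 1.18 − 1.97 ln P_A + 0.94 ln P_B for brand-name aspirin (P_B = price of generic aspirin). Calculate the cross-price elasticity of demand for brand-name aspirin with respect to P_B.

0.94

In a log-linear (constant-elasticity) demand function, the coefficient on ln P_B is the cross-price elasticity.
ε = 0.94. Positive, so brand-name aspirin and generic aspirin are substitutes.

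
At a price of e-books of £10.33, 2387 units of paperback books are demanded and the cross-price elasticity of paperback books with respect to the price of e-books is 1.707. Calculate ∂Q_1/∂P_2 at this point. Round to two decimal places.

ε = (∂Q_1/∂P_2)·(P_2/Q_1) ⇒ ∂Q_1/∂P_2 = ε·Q_1/P_2 = 1.707 × 2387/10.33 ≈ 394.44.

394.44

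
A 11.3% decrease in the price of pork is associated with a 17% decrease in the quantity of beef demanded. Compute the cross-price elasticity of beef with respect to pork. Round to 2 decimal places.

ε = (%ΔQ of beef) / (%ΔP of pork) = (-17%) / (-11.3%) ≈ 1.50.
Positive cross-price elasticity: substitutes.

1.50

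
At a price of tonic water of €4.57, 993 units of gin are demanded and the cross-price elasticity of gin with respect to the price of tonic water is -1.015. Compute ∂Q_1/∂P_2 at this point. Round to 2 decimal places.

ε = (∂Q_1/∂P_2)·(P_2/Q_1) ⇒ ∂Q_1/∂P_2 = ε·Q_1/P_2 = -1.015 × 993/4.57 ≈ -220.55.

-220.55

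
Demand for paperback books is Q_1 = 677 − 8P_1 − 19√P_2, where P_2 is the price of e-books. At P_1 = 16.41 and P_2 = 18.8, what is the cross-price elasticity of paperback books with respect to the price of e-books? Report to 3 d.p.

-0.089

At P_1 = 16.41 and P_2 = 18.8: Q_1 = 463.338.
∂Q_1/∂P_2 = -19/(2√P_2) = -19/(2√18.8) = -2.1910.
ε = (∂Q_1/∂P_2)(P_2/Q_1) = -2.1910 × (18.8/463.338) ≈ -0.089.
ε < 0: complements.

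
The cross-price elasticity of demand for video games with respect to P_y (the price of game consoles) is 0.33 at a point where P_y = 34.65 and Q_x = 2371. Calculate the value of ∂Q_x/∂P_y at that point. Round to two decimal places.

22.58

ε = (∂Q_x/∂P_y)·(P_y/Q_x) ⇒ ∂Q_x/∂P_y = ε·Q_x/P_y = 0.33 × 2371/34.65 ≈ 22.58.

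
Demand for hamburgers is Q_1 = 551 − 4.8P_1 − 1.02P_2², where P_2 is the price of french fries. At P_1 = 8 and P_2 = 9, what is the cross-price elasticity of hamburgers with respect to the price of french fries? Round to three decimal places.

-0.384

At P_1 = 8 and P_2 = 9: Q_1 = 429.98.
∂Q_1/∂P_2 = -2.04P_2 = -2.04(9) = -18.3600.
ε = (∂Q_1/∂P_2)(P_2/Q_1) = -18.3600 × (9/429.98) ≈ -0.384.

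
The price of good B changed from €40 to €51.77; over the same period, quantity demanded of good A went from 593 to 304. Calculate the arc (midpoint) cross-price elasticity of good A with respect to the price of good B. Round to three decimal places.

-2.512

ΔQ_A = 304 − 593 = -289; ΔP_B = 51.77 − 40 = 11.77.
Midpoints: Q̄_A = 448.5, P̄_B = 45.89.
ε = (ΔQ_A/Q̄_A)/(ΔP_B/P̄_B) = (-289/448.5)/(11.77/45.89) ≈ -2.512.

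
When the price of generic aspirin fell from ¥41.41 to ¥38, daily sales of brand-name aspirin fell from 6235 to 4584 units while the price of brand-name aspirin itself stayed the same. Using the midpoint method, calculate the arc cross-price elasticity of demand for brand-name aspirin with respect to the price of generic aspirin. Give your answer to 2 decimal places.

3.55

ΔQ_A = 4584 − 6235 = -1651; ΔP_B = 38 − 41.41 = -3.41.
Midpoints: Q̄_A = 5409.5, P̄_B = 39.70.
ε = (ΔQ_A/Q̄_A)/(ΔP_B/P̄_B) = (-1651/5409.5)/(-3.41/39.70) ≈ 3.55.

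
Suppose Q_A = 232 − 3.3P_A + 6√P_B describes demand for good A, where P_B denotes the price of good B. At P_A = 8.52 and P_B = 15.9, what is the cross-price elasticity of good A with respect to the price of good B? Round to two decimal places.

At P_A = 8.52 and P_B = 15.9: Q_A = 227.809.
∂Q_A/∂P_B = 6/(2√P_B) = 6/(2√15.9) = 0.7524.
ε = (∂Q_A/∂P_B)(P_B/Q_A) = 0.7524 × (15.9/227.809) ≈ 0.05.
ε > 0: substitutes.

0.05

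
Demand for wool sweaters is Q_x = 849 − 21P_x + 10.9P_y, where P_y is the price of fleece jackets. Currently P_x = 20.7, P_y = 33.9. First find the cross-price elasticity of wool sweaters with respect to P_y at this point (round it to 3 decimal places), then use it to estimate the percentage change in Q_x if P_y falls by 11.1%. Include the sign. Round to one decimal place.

At P_x = 20.7, P_y = 33.9: Q_x = 783.81.
∂Q_x/∂P_y = 10.9.
ε = (∂Q_x/∂P_y)(P_y/Q_x) = 10.9000 × 33.9/783.81 ≈ 0.471.
%ΔQ_x ≈ ε × %ΔP_y = 0.471 × (-11.1%) = -5.2%.

-5.2%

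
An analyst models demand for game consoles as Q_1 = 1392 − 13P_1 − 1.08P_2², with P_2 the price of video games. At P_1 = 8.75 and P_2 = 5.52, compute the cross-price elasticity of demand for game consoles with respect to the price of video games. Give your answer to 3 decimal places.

-0.053

At P_1 = 8.75 and P_2 = 5.52: Q_1 = 1245.342.
∂Q_1/∂P_2 = -2.16P_2 = -2.16(5.52) = -11.9232.
ε = (∂Q_1/∂P_2)(P_2/Q_1) = -11.9232 × (5.52/1245.342) ≈ -0.053.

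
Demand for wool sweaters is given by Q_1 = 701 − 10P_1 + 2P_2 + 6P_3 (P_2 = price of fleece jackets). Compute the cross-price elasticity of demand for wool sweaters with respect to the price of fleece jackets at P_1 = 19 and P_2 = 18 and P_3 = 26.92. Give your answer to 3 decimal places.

At P_1 = 19 and P_2 = 18 and P_3 = 26.92: Q_1 = 708.52.
∂Q_1/∂P_2 = 2.
ε = (∂Q_1/∂P_2)(P_2/Q_1) = 2 × (18/708.52) ≈ 0.051.
Since ε > 0, wool sweaters and fleece jackets are substitutes.

0.051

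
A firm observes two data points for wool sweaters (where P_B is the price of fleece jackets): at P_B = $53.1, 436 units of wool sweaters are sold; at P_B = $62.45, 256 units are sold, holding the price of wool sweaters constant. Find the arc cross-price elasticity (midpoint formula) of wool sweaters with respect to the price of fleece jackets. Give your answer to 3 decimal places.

ΔQ_A = 256 − 436 = -180; ΔP_B = 62.45 − 53.1 = 9.35.
Midpoints: Q̄_A = 346.0, P̄_B = 57.78.
ε = (ΔQ_A/Q̄_A)/(ΔP_B/P̄_B) = (-180/346.0)/(9.35/57.78) ≈ -3.215.
ε < 0: wool sweaters and fleece jackets are complements.

-3.215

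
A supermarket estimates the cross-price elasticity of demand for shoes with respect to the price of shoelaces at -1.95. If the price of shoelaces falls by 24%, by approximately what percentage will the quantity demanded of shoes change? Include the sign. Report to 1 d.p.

46.8%

%ΔQ ≈ ε × %ΔP of shoelaces = -1.95 × (-24%) = 46.8%.
Demand for shoes rises by about 46.8%.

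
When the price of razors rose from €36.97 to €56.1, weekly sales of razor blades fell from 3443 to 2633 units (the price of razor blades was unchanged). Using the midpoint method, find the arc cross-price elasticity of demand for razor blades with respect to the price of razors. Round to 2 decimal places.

-0.65

ΔQ_A = 2633 − 3443 = -810; ΔP_B = 56.1 − 36.97 = 19.13.
Midpoints: Q̄_A = 3038.0, P̄_B = 46.53.
ε = (ΔQ_A/Q̄_A)/(ΔP_B/P̄_B) = (-810/3038.0)/(19.13/46.53) ≈ -0.65.
ε < 0: razor blades and razors are complements.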